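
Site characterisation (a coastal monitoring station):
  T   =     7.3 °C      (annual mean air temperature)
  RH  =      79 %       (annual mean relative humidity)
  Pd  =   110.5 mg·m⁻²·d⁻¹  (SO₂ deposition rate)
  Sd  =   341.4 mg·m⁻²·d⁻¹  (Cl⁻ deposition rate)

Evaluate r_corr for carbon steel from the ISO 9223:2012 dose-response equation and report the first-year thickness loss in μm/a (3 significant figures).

carbon steel: T≤10 °C ⇒ hinge +0.150·(7.3−10) = -0.4050
  sulphur-dioxide contribution → 66.19 μm/a
  chloride contribution → 68.9 μm/a
  total first-year rate 135.1 μm/a

r_corr = 135 μm/a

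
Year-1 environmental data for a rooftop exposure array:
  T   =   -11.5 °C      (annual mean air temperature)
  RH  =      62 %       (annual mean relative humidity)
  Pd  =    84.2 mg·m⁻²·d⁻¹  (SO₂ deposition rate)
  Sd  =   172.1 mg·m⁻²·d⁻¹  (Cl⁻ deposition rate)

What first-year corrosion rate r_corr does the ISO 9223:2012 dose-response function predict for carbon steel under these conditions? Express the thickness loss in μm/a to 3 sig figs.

r_corr = 14.6 μm/a

carbon steel: f(T) = +0.150·(T−10) [T≤10 °C] = -3.2250
  Pd branch = 1.77·Pd^0.52·e^(0.02·RH+f) = 2.438 μm/a
  Sd branch = 0.102·Sd^0.62·e^(0.033·RH+0.04·T) = 12.12 μm/a
  sum: 2.438 + 12.12 → r_corr = 14.56 μm/a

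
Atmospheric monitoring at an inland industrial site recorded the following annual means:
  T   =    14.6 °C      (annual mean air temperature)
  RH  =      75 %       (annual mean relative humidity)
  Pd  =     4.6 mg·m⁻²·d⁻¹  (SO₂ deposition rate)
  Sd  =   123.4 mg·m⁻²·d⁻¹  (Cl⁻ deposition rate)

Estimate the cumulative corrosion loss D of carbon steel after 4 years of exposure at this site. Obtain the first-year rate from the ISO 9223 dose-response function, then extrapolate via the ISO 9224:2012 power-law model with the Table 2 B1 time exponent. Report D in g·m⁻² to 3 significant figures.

carbon steel: temperature factor f = -0.054·(4.6) = -0.2484
  SO₂ term: 1.77·4.6^0.52·exp(0.02·75-0.2484) = 13.68
  Sd branch = 0.102·Sd^0.62·e^(0.033·RH+0.04·T) = 43.03 μm/a
  r_corr = 13.68 + 43.03 = 56.71 μm/a
Power-law: D(4) = r_corr · 4^0.523
  D(4) = 56.71 × 4^0.523 = 56.71 × 2.065 = 117.1 μm
  Mass loss = 117.1 μm × 7.85 g/cm³ = 919.2 g·m⁻²

D(4) = 919 g·m⁻²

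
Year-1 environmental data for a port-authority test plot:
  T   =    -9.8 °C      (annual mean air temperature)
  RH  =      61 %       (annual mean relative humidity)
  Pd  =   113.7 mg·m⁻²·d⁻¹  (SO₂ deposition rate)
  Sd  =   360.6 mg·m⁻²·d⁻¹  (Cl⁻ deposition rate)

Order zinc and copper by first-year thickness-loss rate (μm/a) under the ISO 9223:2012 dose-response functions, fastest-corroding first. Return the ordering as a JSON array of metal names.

zinc: temperature factor f = +0.038·(-19.8) = -0.7524
  sulphur-dioxide contribution → 0.8072 μm/a
  chloride contribution → 0.3554 μm/a
  ⇒ r_corr(zinc) = 1.163 μm/a
copper: T≤10 °C ⇒ hinge +0.126·(-9.8−10) = -2.4948
  sulphur-dioxide contribution → 0.05474 μm/a
  chloride contribution → 0.2794 μm/a
  ⇒ r_corr(copper) = 0.3342 μm/a
Ordering by μm/a: zinc (1.16) > copper (0.334)

["zinc", "copper"]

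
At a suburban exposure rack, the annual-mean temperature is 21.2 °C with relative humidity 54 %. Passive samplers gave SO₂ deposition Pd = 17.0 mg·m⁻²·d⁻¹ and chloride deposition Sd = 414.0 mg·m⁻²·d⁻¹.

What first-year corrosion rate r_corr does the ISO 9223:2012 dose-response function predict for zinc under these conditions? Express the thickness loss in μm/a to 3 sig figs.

zinc: temperature factor f = -0.071·(11.2) = -0.7952
  sulphur-dioxide contribution → 0.2429 μm/a
  chloride contribution → 5.069 μm/a
  ⇒ r_corr(zinc) = 5.312 μm/a

r_corr = 5.31 μm/a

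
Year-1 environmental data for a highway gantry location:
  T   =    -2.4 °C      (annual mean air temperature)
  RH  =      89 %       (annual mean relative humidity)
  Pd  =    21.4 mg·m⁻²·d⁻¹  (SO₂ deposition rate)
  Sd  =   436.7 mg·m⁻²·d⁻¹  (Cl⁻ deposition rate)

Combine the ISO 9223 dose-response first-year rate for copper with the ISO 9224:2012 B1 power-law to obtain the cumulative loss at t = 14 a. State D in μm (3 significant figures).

copper: f(T) = +0.126·(T−10) [T≤10 °C] = -1.5624
  SO₂ term: 0.0053·21.4^0.26·exp(0.059·89-1.5624) = 0.47
  Cl⁻ term: 0.01025·436.7^0.27·exp(0.036·89+0.049·-2.4) = 1.159
  sum: 0.47 + 1.159 → r_corr = 1.629 μm/a
Long-term exponent b (ISO 9224 Table 2, B1) = 0.667
  D(14) = 1.629 × 14^0.667 = 1.629 × 5.814 = 9.469 μm

D(14) = 9.47 μm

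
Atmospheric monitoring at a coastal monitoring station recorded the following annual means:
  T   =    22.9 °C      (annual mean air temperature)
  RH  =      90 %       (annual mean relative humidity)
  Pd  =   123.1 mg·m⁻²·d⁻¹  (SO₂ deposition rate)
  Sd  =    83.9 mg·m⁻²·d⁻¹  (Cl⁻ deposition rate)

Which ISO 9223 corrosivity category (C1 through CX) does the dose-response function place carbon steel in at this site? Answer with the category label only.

carbon steel: T>10 °C ⇒ hinge -0.054·(22.9−10) = -0.6966
  Pd branch = 1.77·Pd^0.52·e^(0.02·RH+f) = 65.18 μm/a
  Sd branch = 0.102·Sd^0.62·e^(0.033·RH+0.04·T) = 77.45 μm/a
  sum: 65.18 + 77.45 → r_corr = 142.6 μm/a
Category bounds: 80…200 μm/a bracket r_corr ⇒ C5

C5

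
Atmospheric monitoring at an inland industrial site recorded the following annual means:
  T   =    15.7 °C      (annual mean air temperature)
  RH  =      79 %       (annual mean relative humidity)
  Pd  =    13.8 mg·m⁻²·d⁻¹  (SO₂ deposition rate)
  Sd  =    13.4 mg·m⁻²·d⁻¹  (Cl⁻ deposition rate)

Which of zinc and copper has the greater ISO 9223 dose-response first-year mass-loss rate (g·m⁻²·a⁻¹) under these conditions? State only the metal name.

zinc: f(T) = -0.071·(T−10) [T>10 °C] = -0.4047
  SO₂ term: 0.0129·13.8^0.44·exp(0.046·79-0.4047) = 1.034
  Cl⁻ term: 0.0175·13.4^0.57·exp(0.008·79+0.085·15.7) = 0.5489
  r_corr = 1.034 + 0.5489 = 1.583 μm/a
  mass loss = 1.583 μm/a × 7.14 g/cm³ = 11.3 g·m⁻²·a⁻¹
copper: temperature factor f = -0.080·(5.7) = -0.4560
  SO₂ term: 0.0053·13.8^0.26·exp(0.059·79-0.4560) = 0.7028
  Sd branch = 0.01025·Sd^0.27·e^(0.036·RH+0.049·T) = 0.7661 μm/a
  r_corr = 0.7028 + 0.7661 = 1.469 μm/a
  mass loss = 1.469 μm/a × 8.96 g/cm³ = 13.16 g·m⁻²·a⁻¹
Ordering by g·m⁻²·a⁻¹: copper (13.2) > zinc (11.3)

copper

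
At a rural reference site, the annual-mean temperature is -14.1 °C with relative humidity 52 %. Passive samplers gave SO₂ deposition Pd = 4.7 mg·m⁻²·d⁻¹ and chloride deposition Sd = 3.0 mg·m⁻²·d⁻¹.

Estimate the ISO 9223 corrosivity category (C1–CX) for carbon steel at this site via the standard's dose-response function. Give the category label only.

carbon steel: f(T) = +0.150·(T−10) [T≤10 °C] = -3.6150
  sulphur-dioxide contribution → 0.3014 μm/a
  chloride contribution → 0.6379 μm/a
  total first-year rate 0.9393 μm/a
Category bounds: 0…1.3 μm/a bracket r_corr ⇒ C1

C1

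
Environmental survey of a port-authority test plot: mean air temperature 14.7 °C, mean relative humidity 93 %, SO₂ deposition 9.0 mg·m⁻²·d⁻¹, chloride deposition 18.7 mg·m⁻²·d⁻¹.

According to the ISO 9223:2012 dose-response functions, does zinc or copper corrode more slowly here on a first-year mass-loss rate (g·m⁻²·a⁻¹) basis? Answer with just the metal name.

zinc

zinc: temperature factor f = -0.071·(4.7) = -0.3337
  Pd branch = 0.0129·Pd^0.44·e^(0.046·RH+f) = 1.752 μm/a
  Sd branch = 0.0175·Sd^0.57·e^(0.008·RH+0.085·T) = 0.682 μm/a
  r_corr = 1.752 + 0.682 = 2.434 μm/a
  mass loss = 2.434 μm/a × 7.14 g/cm³ = 17.38 g·m⁻²·a⁻¹
copper: f(T) = -0.080·(T−10) [T>10 °C] = -0.3760
  Pd branch = 0.0053·Pd^0.26·e^(0.059·RH+f) = 1.556 μm/a
  Sd branch = 0.01025·Sd^0.27·e^(0.036·RH+0.049·T) = 1.321 μm/a
  sum: 1.556 + 1.321 → r_corr = 2.877 μm/a
  mass loss = 2.877 μm/a × 8.96 g/cm³ = 25.78 g·m⁻²·a⁻¹
Ordering by g·m⁻²·a⁻¹: copper (25.8) > zinc (17.4)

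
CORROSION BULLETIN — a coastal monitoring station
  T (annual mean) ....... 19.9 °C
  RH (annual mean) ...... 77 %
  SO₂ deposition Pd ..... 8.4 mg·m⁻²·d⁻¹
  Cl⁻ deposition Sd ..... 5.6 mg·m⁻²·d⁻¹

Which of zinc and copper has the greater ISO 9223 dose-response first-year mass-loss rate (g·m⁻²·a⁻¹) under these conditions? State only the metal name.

zinc: f(T) = -0.071·(T−10) [T>10 °C] = -0.7029
  SO₂ term: 0.0129·8.4^0.44·exp(0.046·77-0.7029) = 0.5627
  Sd branch = 0.0175·Sd^0.57·e^(0.008·RH+0.085·T) = 0.4695 μm/a
  sum: 0.5627 + 0.4695 → r_corr = 1.032 μm/a
  mass loss = 1.032 μm/a × 7.14 g/cm³ = 7.37 g·m⁻²·a⁻¹
copper: temperature factor f = -0.080·(9.9) = -0.7920
  SO₂ term: 0.0053·8.4^0.26·exp(0.059·77-0.7920) = 0.3923
  Sd branch = 0.01025·Sd^0.27·e^(0.036·RH+0.049·T) = 0.692 μm/a
  r_corr = 0.3923 + 0.692 = 1.084 μm/a
  mass loss = 1.084 μm/a × 8.96 g/cm³ = 9.715 g·m⁻²·a⁻¹
Ordering by g·m⁻²·a⁻¹: copper (9.72) > zinc (7.37)

copper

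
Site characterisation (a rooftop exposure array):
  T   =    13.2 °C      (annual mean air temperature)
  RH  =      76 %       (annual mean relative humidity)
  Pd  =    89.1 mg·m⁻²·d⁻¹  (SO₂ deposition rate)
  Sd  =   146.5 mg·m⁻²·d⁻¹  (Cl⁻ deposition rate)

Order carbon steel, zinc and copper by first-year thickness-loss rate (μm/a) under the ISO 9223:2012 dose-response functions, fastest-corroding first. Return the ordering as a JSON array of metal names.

["carbon steel", "zinc", "copper"]

carbon steel: T>10 °C ⇒ hinge -0.054·(13.2−10) = -0.1728
  Pd branch = 1.77·Pd^0.52·e^(0.02·RH+f) = 70.31 μm/a
  Sd branch = 0.102·Sd^0.62·e^(0.033·RH+0.04·T) = 46.77 μm/a
  r_corr = 70.31 + 46.77 = 117.1 μm/a
zinc: temperature factor f = -0.071·(3.2) = -0.2272
  SO₂ term: 0.0129·89.1^0.44·exp(0.046·76-0.2272) = 2.444
  Sd branch = 0.0175·Sd^0.57·e^(0.008·RH+0.085·T) = 1.694 μm/a
  r_corr = 2.444 + 1.694 = 4.138 μm/a
copper: f(T) = -0.080·(T−10) [T>10 °C] = -0.2560
  SO₂ term: 0.0053·89.1^0.26·exp(0.059·76-0.2560) = 1.168
  Sd branch = 0.01025·Sd^0.27·e^(0.036·RH+0.049·T) = 1.16 μm/a
  r_corr = 1.168 + 1.16 = 2.328 μm/a
Ordering by μm/a: carbon steel (117) > zinc (4.14) > copper (2.33)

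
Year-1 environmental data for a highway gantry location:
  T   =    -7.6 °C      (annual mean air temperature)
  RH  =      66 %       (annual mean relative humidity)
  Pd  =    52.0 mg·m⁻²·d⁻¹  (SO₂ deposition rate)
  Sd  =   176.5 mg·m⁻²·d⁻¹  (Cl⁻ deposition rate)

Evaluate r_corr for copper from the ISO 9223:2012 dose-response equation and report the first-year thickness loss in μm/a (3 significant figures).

copper: f(T) = +0.126·(T−10) [T≤10 °C] = -2.2176
  Pd branch = 0.0053·Pd^0.26·e^(0.059·RH+f) = 0.07916 μm/a
  Sd branch = 0.01025·Sd^0.27·e^(0.036·RH+0.049·T) = 0.3073 μm/a
  sum: 0.07916 + 0.3073 → r_corr = 0.3864 μm/a

r_corr = 0.386 μm/a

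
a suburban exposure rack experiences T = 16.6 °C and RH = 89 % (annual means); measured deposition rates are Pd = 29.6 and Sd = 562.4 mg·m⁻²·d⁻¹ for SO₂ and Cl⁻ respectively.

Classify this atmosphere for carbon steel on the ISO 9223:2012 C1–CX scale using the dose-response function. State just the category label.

CX

carbon steel: f(T) = -0.054·(T−10) [T>10 °C] = -0.3564
  SO₂ term: 1.77·29.6^0.52·exp(0.02·89-0.3564) = 42.79
  Sd branch = 0.102·Sd^0.62·e^(0.033·RH+0.04·T) = 189.5 μm/a
  r_corr = 42.79 + 189.5 = 232.2 μm/a
ISO 9223 Table 2 (carbon steel): 200 < 232 ≤ 700 μm/a ⇒ CX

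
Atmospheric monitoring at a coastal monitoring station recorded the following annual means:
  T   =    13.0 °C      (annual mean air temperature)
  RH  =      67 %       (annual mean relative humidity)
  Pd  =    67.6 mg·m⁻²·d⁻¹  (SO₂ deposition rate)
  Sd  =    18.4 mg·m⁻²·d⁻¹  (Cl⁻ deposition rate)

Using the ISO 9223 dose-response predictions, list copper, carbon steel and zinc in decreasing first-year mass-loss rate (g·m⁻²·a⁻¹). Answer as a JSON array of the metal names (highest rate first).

["carbon steel", "zinc", "copper"]

copper: temperature factor f = -0.080·(3.0) = -0.2400
  SO₂ term: 0.0053·67.6^0.26·exp(0.059·67-0.2400) = 0.6495
  Sd branch = 0.01025·Sd^0.27·e^(0.036·RH+0.049·T) = 0.4747 μm/a
  r_corr = 0.6495 + 0.4747 = 1.124 μm/a
  mass loss = 1.124 μm/a × 8.96 g/cm³ = 10.07 g·m⁻²·a⁻¹
carbon steel: temperature factor f = -0.054·(3.0) = -0.1620
  Pd branch = 1.77·Pd^0.52·e^(0.02·RH+f) = 51.42 μm/a
  Sd branch = 0.102·Sd^0.62·e^(0.033·RH+0.04·T) = 9.525 μm/a
  sum: 51.42 + 9.525 → r_corr = 60.95 μm/a
  mass loss = 60.95 μm/a × 7.85 g/cm³ = 478.4 g·m⁻²·a⁻¹
zinc: temperature factor f = -0.071·(3.0) = -0.2130
  Pd branch = 0.0129·Pd^0.44·e^(0.046·RH+f) = 1.451 μm/a
  Cl⁻ term: 0.0175·18.4^0.57·exp(0.008·67+0.085·13.0) = 0.475
  r_corr = 1.451 + 0.475 = 1.926 μm/a
  mass loss = 1.926 μm/a × 7.14 g/cm³ = 13.75 g·m⁻²·a⁻¹
Ordering by g·m⁻²·a⁻¹: carbon steel (478) > zinc (13.8) > copper (10.1)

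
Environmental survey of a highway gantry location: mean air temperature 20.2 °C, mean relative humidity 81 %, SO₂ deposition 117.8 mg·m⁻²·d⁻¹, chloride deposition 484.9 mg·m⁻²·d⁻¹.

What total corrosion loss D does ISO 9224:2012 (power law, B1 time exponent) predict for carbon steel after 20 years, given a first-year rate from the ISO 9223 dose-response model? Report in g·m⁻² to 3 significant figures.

carbon steel: T>10 °C ⇒ hinge -0.054·(20.2−10) = -0.5508
  Pd branch = 1.77·Pd^0.52·e^(0.02·RH+f) = 61.56 μm/a
  Cl⁻ term: 0.102·484.9^0.62·exp(0.033·81+0.04·20.2) = 153.3
  sum: 61.56 + 153.3 → r_corr = 214.8 μm/a
Power-law: D(20) = r_corr · 20^0.523
  D(20) = 214.8 × 20^0.523 = 214.8 × 4.791 = 1029 μm
  Mass loss = 1029 μm × 7.85 g/cm³ = 8080 g·m⁻²

D(20) = 8.08e+03 g·m⁻²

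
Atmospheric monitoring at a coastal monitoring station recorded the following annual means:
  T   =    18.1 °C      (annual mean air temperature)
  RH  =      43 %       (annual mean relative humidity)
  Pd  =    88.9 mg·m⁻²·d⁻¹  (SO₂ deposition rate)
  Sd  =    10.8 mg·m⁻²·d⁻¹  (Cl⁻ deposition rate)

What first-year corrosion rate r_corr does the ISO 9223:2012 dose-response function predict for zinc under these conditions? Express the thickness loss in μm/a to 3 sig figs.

r_corr = 0.824 μm/a

zinc: T>10 °C ⇒ hinge -0.071·(18.1−10) = -0.5751
  Pd branch = 0.0129·Pd^0.44·e^(0.046·RH+f) = 0.3779 μm/a
  Sd branch = 0.0175·Sd^0.57·e^(0.008·RH+0.085·T) = 0.4463 μm/a
  sum: 0.3779 + 0.4463 → r_corr = 0.8242 μm/a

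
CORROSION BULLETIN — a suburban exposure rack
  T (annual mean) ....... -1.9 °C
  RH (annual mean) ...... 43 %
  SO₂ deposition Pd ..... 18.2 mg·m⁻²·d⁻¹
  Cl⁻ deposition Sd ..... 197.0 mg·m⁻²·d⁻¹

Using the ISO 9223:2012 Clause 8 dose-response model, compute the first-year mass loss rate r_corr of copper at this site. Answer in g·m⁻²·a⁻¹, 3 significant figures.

r_corr = 1.92 g·m⁻²·a⁻¹

copper: f(T) = +0.126·(T−10) [T≤10 °C] = -1.4994
  sulphur-dioxide contribution → 0.03181 μm/a
  chloride contribution → 0.1828 μm/a
  total first-year rate 0.2147 μm/a
Convert to mass loss: 0.2147 μm/a × 8.96 g/cm³ = 1.923 g·m⁻²·a⁻¹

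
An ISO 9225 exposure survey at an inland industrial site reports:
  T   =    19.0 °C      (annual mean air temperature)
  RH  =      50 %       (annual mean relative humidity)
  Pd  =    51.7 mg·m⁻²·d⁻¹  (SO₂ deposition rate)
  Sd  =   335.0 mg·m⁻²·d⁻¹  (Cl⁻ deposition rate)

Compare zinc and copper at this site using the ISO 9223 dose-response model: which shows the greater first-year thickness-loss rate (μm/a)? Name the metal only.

zinc: f(T) = -0.071·(T−10) [T>10 °C] = -0.6390
  SO₂ term: 0.0129·51.7^0.44·exp(0.046·50-0.6390) = 0.3854
  Sd branch = 0.0175·Sd^0.57·e^(0.008·RH+0.085·T) = 3.609 μm/a
  r_corr = 0.3854 + 3.609 = 3.995 μm/a
copper: T>10 °C ⇒ hinge -0.080·(19.0−10) = -0.7200
  SO₂ term: 0.0053·51.7^0.26·exp(0.059·50-0.7200) = 0.1375
  Sd branch = 0.01025·Sd^0.27·e^(0.036·RH+0.049·T) = 0.756 μm/a
  sum: 0.1375 + 0.756 → r_corr = 0.8935 μm/a
Ordering by μm/a: zinc (3.99) > copper (0.894)

zinc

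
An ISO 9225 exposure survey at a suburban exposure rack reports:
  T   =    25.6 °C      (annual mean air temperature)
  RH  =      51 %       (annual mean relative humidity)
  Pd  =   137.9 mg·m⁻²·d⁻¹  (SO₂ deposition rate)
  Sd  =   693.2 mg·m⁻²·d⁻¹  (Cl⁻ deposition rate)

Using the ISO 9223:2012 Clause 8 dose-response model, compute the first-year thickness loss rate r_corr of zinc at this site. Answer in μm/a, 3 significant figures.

r_corr = 10.0 μm/a

zinc: temperature factor f = -0.071·(15.6) = -1.1076
  sulphur-dioxide contribution → 0.3889 μm/a
  chloride contribution → 9.65 μm/a
  total first-year rate 10.04 μm/a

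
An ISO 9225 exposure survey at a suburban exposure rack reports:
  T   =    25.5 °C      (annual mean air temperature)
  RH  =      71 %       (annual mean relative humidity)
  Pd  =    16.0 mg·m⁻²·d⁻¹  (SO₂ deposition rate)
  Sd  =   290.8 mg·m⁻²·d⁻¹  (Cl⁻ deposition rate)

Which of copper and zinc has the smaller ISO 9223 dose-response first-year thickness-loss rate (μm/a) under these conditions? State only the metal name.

copper

copper: temperature factor f = -0.080·(15.5) = -1.2400
  SO₂ term: 0.0053·16.0^0.26·exp(0.059·71-1.2400) = 0.208
  Sd branch = 0.01025·Sd^0.27·e^(0.036·RH+0.049·T) = 2.131 μm/a
  r_corr = 0.208 + 2.131 = 2.339 μm/a
zinc: T>10 °C ⇒ hinge -0.071·(25.5−10) = -1.1005
  Pd branch = 0.0129·Pd^0.44·e^(0.046·RH+f) = 0.3809 μm/a
  Cl⁻ term: 0.0175·290.8^0.57·exp(0.008·71+0.085·25.5) = 6.844
  sum: 0.3809 + 6.844 → r_corr = 7.225 μm/a
Ordering by μm/a: zinc (7.22) > copper (2.34)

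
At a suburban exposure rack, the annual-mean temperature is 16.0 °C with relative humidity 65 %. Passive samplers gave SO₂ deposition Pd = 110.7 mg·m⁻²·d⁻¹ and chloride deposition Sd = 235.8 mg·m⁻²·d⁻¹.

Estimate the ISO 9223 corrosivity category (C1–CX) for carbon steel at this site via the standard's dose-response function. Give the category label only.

C5

carbon steel: f(T) = -0.054·(T−10) [T>10 °C] = -0.3240
  sulphur-dioxide contribution → 54.3 μm/a
  chloride contribution → 48.88 μm/a
  ⇒ r_corr(carbon steel) = 103.2 μm/a
ISO 9223 Table 2 (carbon steel): 80 < 103 ≤ 200 μm/a ⇒ C5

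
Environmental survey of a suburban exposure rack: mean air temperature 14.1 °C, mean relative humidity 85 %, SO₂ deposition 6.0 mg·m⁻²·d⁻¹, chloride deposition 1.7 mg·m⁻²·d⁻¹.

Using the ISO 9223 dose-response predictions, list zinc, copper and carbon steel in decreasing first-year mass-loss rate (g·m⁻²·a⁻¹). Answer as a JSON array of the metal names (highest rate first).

zinc: T>10 °C ⇒ hinge -0.071·(14.1−10) = -0.2911
  Pd branch = 0.0129·Pd^0.44·e^(0.046·RH+f) = 1.058 μm/a
  Sd branch = 0.0175·Sd^0.57·e^(0.008·RH+0.085·T) = 0.155 μm/a
  sum: 1.058 + 0.155 → r_corr = 1.213 μm/a
  mass loss = 1.213 μm/a × 7.14 g/cm³ = 8.663 g·m⁻²·a⁻¹
copper: temperature factor f = -0.080·(4.1) = -0.3280
  SO₂ term: 0.0053·6.0^0.26·exp(0.059·85-0.3280) = 0.9165
  Cl⁻ term: 0.01025·1.7^0.27·exp(0.036·85+0.049·14.1) = 0.5034
  r_corr = 0.9165 + 0.5034 = 1.42 μm/a
  mass loss = 1.42 μm/a × 8.96 g/cm³ = 12.72 g·m⁻²·a⁻¹
carbon steel: f(T) = -0.054·(T−10) [T>10 °C] = -0.2214
  SO₂ term: 1.77·6.0^0.52·exp(0.02·85-0.2214) = 19.71
  Cl⁻ term: 0.102·1.7^0.62·exp(0.033·85+0.04·14.1) = 4.117
  r_corr = 19.71 + 4.117 = 23.83 μm/a
  mass loss = 23.83 μm/a × 7.85 g/cm³ = 187.1 g·m⁻²·a⁻¹
Ordering by g·m⁻²·a⁻¹: carbon steel (187) > copper (12.7) > zinc (8.66)

["carbon steel", "copper", "zinc"]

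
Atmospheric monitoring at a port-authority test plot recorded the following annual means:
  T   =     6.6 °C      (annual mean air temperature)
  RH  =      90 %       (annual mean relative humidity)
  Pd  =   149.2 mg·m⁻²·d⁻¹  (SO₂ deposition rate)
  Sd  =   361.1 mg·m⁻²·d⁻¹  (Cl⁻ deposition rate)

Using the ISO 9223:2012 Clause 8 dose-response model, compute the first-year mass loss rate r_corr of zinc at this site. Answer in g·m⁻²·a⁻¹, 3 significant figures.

r_corr = 58.9 g·m⁻²·a⁻¹

zinc: T≤10 °C ⇒ hinge +0.038·(6.6−10) = -0.1292
  SO₂ term: 0.0129·149.2^0.44·exp(0.046·90-0.1292) = 6.44
  Sd branch = 0.0175·Sd^0.57·e^(0.008·RH+0.085·T) = 1.808 μm/a
  r_corr = 6.44 + 1.808 = 8.249 μm/a
Convert to mass loss: 8.249 μm/a × 7.14 g/cm³ = 58.89 g·m⁻²·a⁻¹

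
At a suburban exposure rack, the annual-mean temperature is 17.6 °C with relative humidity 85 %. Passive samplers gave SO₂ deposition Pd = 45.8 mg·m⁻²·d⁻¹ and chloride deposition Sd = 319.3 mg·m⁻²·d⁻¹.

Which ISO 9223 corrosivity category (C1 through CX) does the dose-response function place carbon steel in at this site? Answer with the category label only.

C5

carbon steel: f(T) = -0.054·(T−10) [T>10 °C] = -0.4104
  SO₂ term: 1.77·45.8^0.52·exp(0.02·85-0.4104) = 46.96
  Sd branch = 0.102·Sd^0.62·e^(0.033·RH+0.04·T) = 121.7 μm/a
  sum: 46.96 + 121.7 → r_corr = 168.6 μm/a
ISO 9223 Table 2 (carbon steel): 80 < 169 ≤ 200 μm/a ⇒ C5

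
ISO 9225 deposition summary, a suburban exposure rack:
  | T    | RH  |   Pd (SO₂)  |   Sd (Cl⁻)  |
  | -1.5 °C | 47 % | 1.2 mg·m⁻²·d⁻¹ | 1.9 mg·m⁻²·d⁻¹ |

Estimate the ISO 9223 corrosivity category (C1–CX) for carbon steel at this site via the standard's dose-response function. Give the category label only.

carbon steel: f(T) = +0.150·(T−10) [T≤10 °C] = -1.7250
  SO₂ term: 1.77·1.2^0.52·exp(0.02·47-1.7250) = 0.8876
  Cl⁻ term: 0.102·1.9^0.62·exp(0.033·47+0.04·-1.5) = 0.6745
  sum: 0.8876 + 0.6745 → r_corr = 1.562 μm/a
1.56 μm/a falls in (1.3, 25] for carbon steel → category C2

C2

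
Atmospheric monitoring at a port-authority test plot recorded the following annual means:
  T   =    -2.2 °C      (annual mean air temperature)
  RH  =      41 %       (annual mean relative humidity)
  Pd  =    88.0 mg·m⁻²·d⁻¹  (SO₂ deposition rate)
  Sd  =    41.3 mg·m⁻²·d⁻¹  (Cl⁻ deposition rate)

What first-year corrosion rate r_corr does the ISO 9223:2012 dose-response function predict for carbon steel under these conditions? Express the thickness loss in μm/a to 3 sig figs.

carbon steel: temperature factor f = +0.150·(-12.2) = -1.8300
  Pd branch = 1.77·Pd^0.52·e^(0.02·RH+f) = 6.614 μm/a
  Cl⁻ term: 0.102·41.3^0.62·exp(0.033·41+0.04·-2.2) = 3.63
  sum: 6.614 + 3.63 → r_corr = 10.24 μm/a

r_corr = 10.2 μm/a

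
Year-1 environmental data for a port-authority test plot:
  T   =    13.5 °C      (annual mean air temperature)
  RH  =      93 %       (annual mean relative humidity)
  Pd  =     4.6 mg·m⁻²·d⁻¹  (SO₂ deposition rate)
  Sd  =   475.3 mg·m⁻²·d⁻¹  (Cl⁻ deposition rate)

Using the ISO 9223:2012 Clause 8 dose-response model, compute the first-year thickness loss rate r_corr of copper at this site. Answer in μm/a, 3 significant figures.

r_corr = 4.42 μm/a

copper: temperature factor f = -0.080·(3.5) = -0.2800
  Pd branch = 0.0053·Pd^0.26·e^(0.059·RH+f) = 1.439 μm/a
  Sd branch = 0.01025·Sd^0.27·e^(0.036·RH+0.049·T) = 2.984 μm/a
  sum: 1.439 + 2.984 → r_corr = 4.423 μm/a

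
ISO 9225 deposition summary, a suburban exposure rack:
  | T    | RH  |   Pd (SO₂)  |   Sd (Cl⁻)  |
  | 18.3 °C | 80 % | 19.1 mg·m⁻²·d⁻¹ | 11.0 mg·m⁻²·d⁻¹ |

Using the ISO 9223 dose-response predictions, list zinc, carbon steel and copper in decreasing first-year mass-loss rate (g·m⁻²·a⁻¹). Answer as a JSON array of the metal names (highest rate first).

["carbon steel", "copper", "zinc"]

zinc: T>10 °C ⇒ hinge -0.071·(18.3−10) = -0.5893
  sulphur-dioxide contribution → 1.039 μm/a
  chloride contribution → 0.6168 μm/a
  ⇒ r_corr(zinc) = 1.656 μm/a
  mass loss = 1.656 μm/a × 7.14 g/cm³ = 11.82 g·m⁻²·a⁻¹
carbon steel: temperature factor f = -0.054·(8.3) = -0.4482
  sulphur-dioxide contribution → 25.96 μm/a
  chloride contribution → 13.14 μm/a
  ⇒ r_corr(carbon steel) = 39.1 μm/a
  mass loss = 39.1 μm/a × 7.85 g/cm³ = 307 g·m⁻²·a⁻¹
copper: f(T) = -0.080·(T−10) [T>10 °C] = -0.6640
  sulphur-dioxide contribution → 0.6589 μm/a
  chloride contribution → 0.8553 μm/a
  ⇒ r_corr(copper) = 1.514 μm/a
  mass loss = 1.514 μm/a × 8.96 g/cm³ = 13.57 g·m⁻²·a⁻¹
Ordering by g·m⁻²·a⁻¹: carbon steel (307) > copper (13.6) > zinc (11.8)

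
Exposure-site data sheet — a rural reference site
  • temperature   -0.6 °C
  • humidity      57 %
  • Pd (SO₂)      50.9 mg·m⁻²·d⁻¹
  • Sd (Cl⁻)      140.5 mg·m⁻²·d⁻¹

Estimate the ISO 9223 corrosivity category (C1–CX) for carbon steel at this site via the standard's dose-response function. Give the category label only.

carbon steel: temperature factor f = +0.150·(-10.6) = -1.5900
  SO₂ term: 1.77·50.9^0.52·exp(0.02·57-1.5900) = 8.71
  Cl⁻ term: 0.102·140.5^0.62·exp(0.033·57+0.04·-0.6) = 14.02
  sum: 8.71 + 14.02 → r_corr = 22.73 μm/a
22.7 μm/a falls in (1.3, 25] for carbon steel → category C2

C2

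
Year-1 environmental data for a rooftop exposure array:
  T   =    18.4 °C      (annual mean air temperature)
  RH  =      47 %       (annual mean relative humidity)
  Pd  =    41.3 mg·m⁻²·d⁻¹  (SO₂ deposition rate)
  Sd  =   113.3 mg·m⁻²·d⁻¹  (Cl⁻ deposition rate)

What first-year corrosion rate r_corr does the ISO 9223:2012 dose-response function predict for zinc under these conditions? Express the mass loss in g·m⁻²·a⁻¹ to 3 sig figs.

r_corr = 15.2 g·m⁻²·a⁻¹

zinc: temperature factor f = -0.071·(8.4) = -0.5964
  SO₂ term: 0.0129·41.3^0.44·exp(0.046·47-0.5964) = 0.3174
  Sd branch = 0.0175·Sd^0.57·e^(0.008·RH+0.085·T) = 1.805 μm/a
  sum: 0.3174 + 1.805 → r_corr = 2.122 μm/a
Convert to mass loss: 2.122 μm/a × 7.14 g/cm³ = 15.15 g·m⁻²·a⁻¹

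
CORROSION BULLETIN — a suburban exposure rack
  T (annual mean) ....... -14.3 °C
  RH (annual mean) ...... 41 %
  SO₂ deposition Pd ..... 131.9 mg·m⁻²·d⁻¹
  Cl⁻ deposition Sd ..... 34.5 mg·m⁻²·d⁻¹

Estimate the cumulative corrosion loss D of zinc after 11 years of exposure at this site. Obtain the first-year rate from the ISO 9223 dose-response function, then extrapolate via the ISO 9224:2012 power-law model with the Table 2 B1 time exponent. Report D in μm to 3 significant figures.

D(11) = 2.41 μm

zinc: temperature factor f = +0.038·(-24.3) = -0.9234
  SO₂ term: 0.0129·131.9^0.44·exp(0.046·41-0.9234) = 0.2894
  Sd branch = 0.0175·Sd^0.57·e^(0.008·RH+0.085·T) = 0.05422 μm/a
  sum: 0.2894 + 0.05422 → r_corr = 0.3437 μm/a
Long-term exponent b (ISO 9224 Table 2, B1) = 0.813
  D(11) = 0.3437 × 11^0.813 = 0.3437 × 7.025 = 2.414 μm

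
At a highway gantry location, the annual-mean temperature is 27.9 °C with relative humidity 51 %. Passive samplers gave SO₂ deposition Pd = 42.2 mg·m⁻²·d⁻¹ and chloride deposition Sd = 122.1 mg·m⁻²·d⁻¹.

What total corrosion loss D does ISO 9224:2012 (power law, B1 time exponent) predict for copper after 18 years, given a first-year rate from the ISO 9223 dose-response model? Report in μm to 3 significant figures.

copper: f(T) = -0.080·(T−10) [T>10 °C] = -1.4320
  sulphur-dioxide contribution → 0.06788 μm/a
  chloride contribution → 0.9231 μm/a
  total first-year rate 0.9909 μm/a
Long-term exponent b (ISO 9224 Table 2, B1) = 0.667
  D(18) = 0.9909 × 18^0.667 = 0.9909 × 6.875 = 6.813 μm

D(18) = 6.81 μm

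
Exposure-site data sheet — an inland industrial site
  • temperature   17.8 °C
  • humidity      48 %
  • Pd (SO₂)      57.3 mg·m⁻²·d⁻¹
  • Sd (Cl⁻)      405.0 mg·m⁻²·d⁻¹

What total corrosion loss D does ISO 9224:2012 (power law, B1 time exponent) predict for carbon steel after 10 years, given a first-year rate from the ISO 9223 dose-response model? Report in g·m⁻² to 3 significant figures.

D(10) = 1.75e+03 g·m⁻²

carbon steel: T>10 °C ⇒ hinge -0.054·(17.8−10) = -0.4212
  sulphur-dioxide contribution → 24.9 μm/a
  chloride contribution → 41.91 μm/a
  ⇒ r_corr(carbon steel) = 66.82 μm/a
ISO 9224: D(t) = r_corr · t^b with b = 0.523 (carbon steel, B1)
  D(10) = 66.82 × 10^0.523 = 66.82 × 3.334 = 222.8 μm
  Mass loss = 222.8 μm × 7.85 g/cm³ = 1749 g·m⁻²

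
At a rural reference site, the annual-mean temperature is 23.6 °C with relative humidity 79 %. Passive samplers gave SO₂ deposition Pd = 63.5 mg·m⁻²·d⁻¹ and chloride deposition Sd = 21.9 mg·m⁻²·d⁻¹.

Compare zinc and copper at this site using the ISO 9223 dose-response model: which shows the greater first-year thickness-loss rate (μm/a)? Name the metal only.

zinc: T>10 °C ⇒ hinge -0.071·(23.6−10) = -0.9656
  sulphur-dioxide contribution → 1.155 μm/a
  chloride contribution → 1.422 μm/a
  total first-year rate 2.577 μm/a
copper: f(T) = -0.080·(T−10) [T>10 °C] = -1.0880
  sulphur-dioxide contribution → 0.5556 μm/a
  chloride contribution → 1.288 μm/a
  total first-year rate 1.844 μm/a
Ordering by μm/a: zinc (2.58) > copper (1.84)

zinc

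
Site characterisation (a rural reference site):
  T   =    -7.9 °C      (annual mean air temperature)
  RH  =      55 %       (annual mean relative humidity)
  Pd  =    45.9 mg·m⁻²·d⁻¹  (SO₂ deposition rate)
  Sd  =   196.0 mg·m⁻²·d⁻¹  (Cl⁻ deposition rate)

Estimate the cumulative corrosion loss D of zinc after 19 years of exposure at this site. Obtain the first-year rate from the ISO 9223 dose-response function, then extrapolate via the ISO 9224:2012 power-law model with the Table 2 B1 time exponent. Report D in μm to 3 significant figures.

D(19) = 7.92 μm

zinc: T≤10 °C ⇒ hinge +0.038·(-7.9−10) = -0.6802
  SO₂ term: 0.0129·45.9^0.44·exp(0.046·55-0.6802) = 0.4417
  Sd branch = 0.0175·Sd^0.57·e^(0.008·RH+0.085·T) = 0.2812 μm/a
  r_corr = 0.4417 + 0.2812 = 0.723 μm/a
Power-law: D(19) = r_corr · 19^0.813
  D(19) = 0.723 × 19^0.813 = 0.723 × 10.96 = 7.92 μm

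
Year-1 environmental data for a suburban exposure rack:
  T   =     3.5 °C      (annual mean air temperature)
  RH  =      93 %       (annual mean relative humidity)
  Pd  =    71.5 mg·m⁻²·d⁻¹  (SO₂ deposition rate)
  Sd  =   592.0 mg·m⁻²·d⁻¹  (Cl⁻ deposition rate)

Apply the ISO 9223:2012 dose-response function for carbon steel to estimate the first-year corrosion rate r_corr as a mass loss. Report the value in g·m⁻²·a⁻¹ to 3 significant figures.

r_corr = 1.35e+03 g·m⁻²·a⁻¹

carbon steel: temperature factor f = +0.150·(-6.5) = -0.9750
  SO₂ term: 1.77·71.5^0.52·exp(0.02·93-0.9750) = 39.5
  Cl⁻ term: 0.102·592.0^0.62·exp(0.033·93+0.04·3.5) = 132.2
  r_corr = 39.5 + 132.2 = 171.7 μm/a
Convert to mass loss: 171.7 μm/a × 7.85 g/cm³ = 1347 g·m⁻²·a⁻¹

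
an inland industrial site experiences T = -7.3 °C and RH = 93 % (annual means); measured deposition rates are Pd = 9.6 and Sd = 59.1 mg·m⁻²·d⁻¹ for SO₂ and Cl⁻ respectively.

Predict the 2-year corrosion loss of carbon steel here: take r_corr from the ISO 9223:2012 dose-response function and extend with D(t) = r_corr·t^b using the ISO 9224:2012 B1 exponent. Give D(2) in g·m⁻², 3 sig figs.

D(2) = 263 g·m⁻²

carbon steel: temperature factor f = +0.150·(-17.3) = -2.5950
  Pd branch = 1.77·Pd^0.52·e^(0.02·RH+f) = 2.751 μm/a
  Cl⁻ term: 0.102·59.1^0.62·exp(0.033·93+0.04·-7.3) = 20.56
  sum: 2.751 + 20.56 → r_corr = 23.31 μm/a
Power-law: D(2) = r_corr · 2^0.523
  D(2) = 23.31 × 2^0.523 = 23.31 × 1.437 = 33.5 μm
  Mass loss = 33.5 μm × 7.85 g/cm³ = 263 g·m⁻²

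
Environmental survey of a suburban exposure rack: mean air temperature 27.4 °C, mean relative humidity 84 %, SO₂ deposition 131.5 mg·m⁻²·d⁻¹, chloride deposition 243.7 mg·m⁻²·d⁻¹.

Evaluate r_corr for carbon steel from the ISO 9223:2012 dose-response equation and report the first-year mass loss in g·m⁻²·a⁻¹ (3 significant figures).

r_corr = 1.52e+03 g·m⁻²·a⁻¹

carbon steel: f(T) = -0.054·(T−10) [T>10 °C] = -0.9396
  Pd branch = 1.77·Pd^0.52·e^(0.02·RH+f) = 46.92 μm/a
  Sd branch = 0.102·Sd^0.62·e^(0.033·RH+0.04·T) = 147.3 μm/a
  r_corr = 46.92 + 147.3 = 194.3 μm/a
Convert to mass loss: 194.3 μm/a × 7.85 g/cm³ = 1525 g·m⁻²·a⁻¹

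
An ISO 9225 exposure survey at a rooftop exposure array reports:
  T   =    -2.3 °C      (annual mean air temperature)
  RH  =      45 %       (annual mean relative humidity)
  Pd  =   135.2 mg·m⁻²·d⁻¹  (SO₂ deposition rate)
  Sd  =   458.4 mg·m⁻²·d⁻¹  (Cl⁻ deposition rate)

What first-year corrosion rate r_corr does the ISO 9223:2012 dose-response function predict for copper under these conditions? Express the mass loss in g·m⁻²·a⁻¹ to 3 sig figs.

copper: temperature factor f = +0.126·(-12.3) = -1.5498
  SO₂ term: 0.0053·135.2^0.26·exp(0.059·45-1.5498) = 0.05732
  Sd branch = 0.01025·Sd^0.27·e^(0.036·RH+0.049·T) = 0.242 μm/a
  sum: 0.05732 + 0.242 → r_corr = 0.2994 μm/a
Convert to mass loss: 0.2994 μm/a × 8.96 g/cm³ = 2.682 g·m⁻²·a⁻¹

r_corr = 2.68 g·m⁻²·a⁻¹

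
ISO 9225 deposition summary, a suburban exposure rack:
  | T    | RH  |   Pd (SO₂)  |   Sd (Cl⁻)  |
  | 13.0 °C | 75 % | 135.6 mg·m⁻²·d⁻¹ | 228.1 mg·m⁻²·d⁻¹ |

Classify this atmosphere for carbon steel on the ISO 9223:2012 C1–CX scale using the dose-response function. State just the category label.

carbon steel: temperature factor f = -0.054·(3.0) = -0.1620
  Pd branch = 1.77·Pd^0.52·e^(0.02·RH+f) = 86.66 μm/a
  Cl⁻ term: 0.102·228.1^0.62·exp(0.033·75+0.04·13.0) = 59.07
  r_corr = 86.66 + 59.07 = 145.7 μm/a
ISO 9223 Table 2 (carbon steel): 80 < 146 ≤ 200 μm/a ⇒ C5

C5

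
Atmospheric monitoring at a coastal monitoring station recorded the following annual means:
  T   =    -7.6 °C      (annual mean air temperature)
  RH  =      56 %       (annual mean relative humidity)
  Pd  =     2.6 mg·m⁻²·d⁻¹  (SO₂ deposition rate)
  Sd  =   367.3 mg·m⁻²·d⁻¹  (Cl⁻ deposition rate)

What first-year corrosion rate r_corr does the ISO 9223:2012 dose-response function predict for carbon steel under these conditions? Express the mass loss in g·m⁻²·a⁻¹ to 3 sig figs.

carbon steel: temperature factor f = +0.150·(-17.6) = -2.6400
  Pd branch = 1.77·Pd^0.52·e^(0.02·RH+f) = 0.6363 μm/a
  Sd branch = 0.102·Sd^0.62·e^(0.033·RH+0.04·T) = 18.6 μm/a
  sum: 0.6363 + 18.6 → r_corr = 19.23 μm/a
Convert to mass loss: 19.23 μm/a × 7.85 g/cm³ = 151 g·m⁻²·a⁻¹

r_corr = 151 g·m⁻²·a⁻¹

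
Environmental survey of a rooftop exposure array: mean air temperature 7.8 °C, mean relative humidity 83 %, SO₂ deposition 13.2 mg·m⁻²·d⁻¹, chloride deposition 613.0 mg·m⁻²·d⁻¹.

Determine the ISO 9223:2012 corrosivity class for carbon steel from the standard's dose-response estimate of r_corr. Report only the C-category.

carbon steel: temperature factor f = +0.150·(-2.2) = -0.3300
  SO₂ term: 1.77·13.2^0.52·exp(0.02·83-0.3300) = 25.6
  Sd branch = 0.102·Sd^0.62·e^(0.033·RH+0.04·T) = 115.3 μm/a
  r_corr = 25.6 + 115.3 = 140.9 μm/a
ISO 9223 Table 2 (carbon steel): 80 < 141 ≤ 200 μm/a ⇒ C5

C5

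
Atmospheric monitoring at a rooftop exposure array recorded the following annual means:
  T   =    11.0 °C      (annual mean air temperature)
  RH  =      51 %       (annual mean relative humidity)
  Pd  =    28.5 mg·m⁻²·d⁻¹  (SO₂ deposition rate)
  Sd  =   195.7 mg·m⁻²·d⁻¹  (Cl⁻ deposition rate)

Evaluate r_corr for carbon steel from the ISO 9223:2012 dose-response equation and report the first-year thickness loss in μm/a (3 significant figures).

r_corr = 49.0 μm/a

carbon steel: T>10 °C ⇒ hinge -0.054·(11.0−10) = -0.0540
  Pd branch = 1.77·Pd^0.52·e^(0.02·RH+f) = 26.55 μm/a
  Sd branch = 0.102·Sd^0.62·e^(0.033·RH+0.04·T) = 22.46 μm/a
  r_corr = 26.55 + 22.46 = 49.01 μm/a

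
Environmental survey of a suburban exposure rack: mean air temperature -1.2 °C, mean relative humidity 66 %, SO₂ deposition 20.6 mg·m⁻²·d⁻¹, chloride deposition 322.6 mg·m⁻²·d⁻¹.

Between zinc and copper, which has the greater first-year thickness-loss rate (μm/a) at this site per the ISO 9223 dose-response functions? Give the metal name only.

zinc

zinc: f(T) = +0.038·(T−10) [T≤10 °C] = -0.4256
  sulphur-dioxide contribution → 0.6643 μm/a
  chloride contribution → 0.7211 μm/a
  total first-year rate 1.385 μm/a
copper: T≤10 °C ⇒ hinge +0.126·(-1.2−10) = -1.4112
  sulphur-dioxide contribution → 0.1394 μm/a
  chloride contribution → 0.4948 μm/a
  total first-year rate 0.6341 μm/a
Ordering by μm/a: zinc (1.39) > copper (0.634)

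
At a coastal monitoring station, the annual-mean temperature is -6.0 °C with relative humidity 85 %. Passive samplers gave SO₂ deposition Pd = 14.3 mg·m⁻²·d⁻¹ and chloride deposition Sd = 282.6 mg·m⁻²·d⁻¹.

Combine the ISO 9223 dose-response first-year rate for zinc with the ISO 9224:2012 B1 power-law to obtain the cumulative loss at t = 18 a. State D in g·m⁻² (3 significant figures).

D(18) = 123 g·m⁻²

zinc: f(T) = +0.038·(T−10) [T≤10 °C] = -0.6080
  sulphur-dioxide contribution → 1.13 μm/a
  chloride contribution → 0.5177 μm/a
  ⇒ r_corr(zinc) = 1.647 μm/a
ISO 9224: D(t) = r_corr · t^b with b = 0.813 (zinc, B1)
  D(18) = 1.647 × 18^0.813 = 1.647 × 10.48 = 17.27 μm
  Mass loss = 17.27 μm × 7.14 g/cm³ = 123.3 g·m⁻²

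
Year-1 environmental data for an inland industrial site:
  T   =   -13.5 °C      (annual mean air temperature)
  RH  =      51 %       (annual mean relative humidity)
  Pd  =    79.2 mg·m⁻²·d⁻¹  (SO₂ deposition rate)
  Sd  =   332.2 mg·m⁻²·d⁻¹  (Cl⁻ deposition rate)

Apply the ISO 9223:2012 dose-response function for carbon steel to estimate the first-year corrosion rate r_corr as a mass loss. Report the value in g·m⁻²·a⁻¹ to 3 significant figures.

carbon steel: f(T) = +0.150·(T−10) [T≤10 °C] = -3.5250
  Pd branch = 1.77·Pd^0.52·e^(0.02·RH+f) = 1.404 μm/a
  Cl⁻ term: 0.102·332.2^0.62·exp(0.033·51+0.04·-13.5) = 11.7
  sum: 1.404 + 11.7 → r_corr = 13.11 μm/a
Convert to mass loss: 13.11 μm/a × 7.85 g/cm³ = 102.9 g·m⁻²·a⁻¹

r_corr = 103 g·m⁻²·a⁻¹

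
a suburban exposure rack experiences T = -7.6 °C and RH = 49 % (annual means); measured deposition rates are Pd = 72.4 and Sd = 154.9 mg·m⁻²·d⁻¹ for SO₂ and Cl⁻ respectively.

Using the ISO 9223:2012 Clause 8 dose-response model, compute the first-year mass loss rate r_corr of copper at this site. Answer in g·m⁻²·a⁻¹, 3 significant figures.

copper: temperature factor f = +0.126·(-17.6) = -2.2176
  SO₂ term: 0.0053·72.4^0.26·exp(0.059·49-2.2176) = 0.03164
  Cl⁻ term: 0.01025·154.9^0.27·exp(0.036·49+0.049·-7.6) = 0.1608
  sum: 0.03164 + 0.1608 → r_corr = 0.1925 μm/a
Convert to mass loss: 0.1925 μm/a × 8.96 g/cm³ = 1.725 g·m⁻²·a⁻¹

r_corr = 1.72 g·m⁻²·a⁻¹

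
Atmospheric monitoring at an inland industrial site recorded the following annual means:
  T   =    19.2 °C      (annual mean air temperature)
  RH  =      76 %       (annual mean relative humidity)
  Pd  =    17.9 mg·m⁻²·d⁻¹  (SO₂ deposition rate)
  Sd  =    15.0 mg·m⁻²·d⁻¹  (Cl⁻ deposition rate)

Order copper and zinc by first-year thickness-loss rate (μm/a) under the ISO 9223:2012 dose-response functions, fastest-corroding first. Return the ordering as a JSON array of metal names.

["zinc", "copper"]

copper: f(T) = -0.080·(T−10) [T>10 °C] = -0.7360
  Pd branch = 0.0053·Pd^0.26·e^(0.059·RH+f) = 0.4762 μm/a
  Cl⁻ term: 0.01025·15.0^0.27·exp(0.036·76+0.049·19.2) = 0.8416
  sum: 0.4762 + 0.8416 → r_corr = 1.318 μm/a
zinc: f(T) = -0.071·(T−10) [T>10 °C] = -0.6532
  Pd branch = 0.0129·Pd^0.44·e^(0.046·RH+f) = 0.7879 μm/a
  Sd branch = 0.0175·Sd^0.57·e^(0.008·RH+0.085·T) = 0.7695 μm/a
  sum: 0.7879 + 0.7695 → r_corr = 1.557 μm/a
Ordering by μm/a: zinc (1.56) > copper (1.32)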